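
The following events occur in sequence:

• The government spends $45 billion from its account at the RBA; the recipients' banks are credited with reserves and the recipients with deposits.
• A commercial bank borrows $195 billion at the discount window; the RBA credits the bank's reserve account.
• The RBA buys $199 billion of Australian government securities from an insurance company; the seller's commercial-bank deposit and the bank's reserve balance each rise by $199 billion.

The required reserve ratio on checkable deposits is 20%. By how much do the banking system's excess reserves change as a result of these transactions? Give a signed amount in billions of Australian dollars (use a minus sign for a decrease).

+$390.2 billion

Government spending $45 billion: reserves +$45B, deposits +$45B.
Discount-window loan $195 billion: reserves +$195B, deposits 0.
Asset purchase (from non-banks) $199 billion: reserves +$199B, deposits +$199B.
Totals: Δreserves = +$439B, Δdeposits = +$244B.
Δrequired reserves = 20% × +$244B = +$48.8B.
Δexcess reserves = Δreserves − Δrequired = +$439B − (+$48.8B) = +$390.2 billion.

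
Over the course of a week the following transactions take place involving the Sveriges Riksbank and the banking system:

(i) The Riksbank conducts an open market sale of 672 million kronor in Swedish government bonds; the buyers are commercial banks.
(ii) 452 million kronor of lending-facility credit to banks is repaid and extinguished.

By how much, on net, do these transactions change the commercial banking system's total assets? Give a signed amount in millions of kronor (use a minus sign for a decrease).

OMO sale (to banks) 672 million kronor: just an asset swap on bank balance sheets → 0.
Discount-window repayment 452 million kronor: bank balance sheets shrink → −452M.
Net: 0 − 452 = -452 million.

-452 million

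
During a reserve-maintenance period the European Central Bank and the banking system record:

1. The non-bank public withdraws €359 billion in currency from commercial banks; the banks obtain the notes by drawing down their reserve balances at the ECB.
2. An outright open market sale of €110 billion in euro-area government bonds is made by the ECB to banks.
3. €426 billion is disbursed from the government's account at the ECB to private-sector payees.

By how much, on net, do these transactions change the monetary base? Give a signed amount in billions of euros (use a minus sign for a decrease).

+€316 billion

Currency withdrawal €359 billion: just a shift between currency and reserves — both are base money → 0.
OMO sale (to banks) €110 billion: ECB balance sheet contracts → −€110B.
Government spending €426 billion: a non-base liability converts back to reserves → +€426B.
Net: 0 − 110 + 426 = +€316 billion.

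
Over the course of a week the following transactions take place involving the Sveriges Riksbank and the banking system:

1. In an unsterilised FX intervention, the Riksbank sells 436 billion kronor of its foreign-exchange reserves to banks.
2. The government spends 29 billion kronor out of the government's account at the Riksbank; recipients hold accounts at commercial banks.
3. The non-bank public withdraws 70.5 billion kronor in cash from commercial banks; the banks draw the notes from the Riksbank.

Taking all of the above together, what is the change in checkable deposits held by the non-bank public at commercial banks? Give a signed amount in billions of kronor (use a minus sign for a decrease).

-41.5 billion

Riksbank balance sheet:
  Assets:      Foreign assets −436B
  Liabilities: Bank reserves −477.5B, Currency in circulation +70.5B, Government deposits −29B
Commercial banking system:
  Assets:      Reserves at CB −477.5B, Foreign assets +436B
  Liabilities: Checkable deposits −41.5B
So the change in checkable deposits held by the non-bank public at commercial banks is -41.5 billion.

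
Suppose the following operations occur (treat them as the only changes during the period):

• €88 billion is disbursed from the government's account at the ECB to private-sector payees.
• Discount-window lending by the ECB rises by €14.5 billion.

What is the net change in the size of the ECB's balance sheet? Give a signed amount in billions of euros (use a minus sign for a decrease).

+€14.5 billion

ECB balance sheet:
  Assets:      Loans to banks +€14.5B
  Liabilities: Bank reserves +€102.5B, Government deposits −€88B
Change in total ECB assets = +€14.5 billion.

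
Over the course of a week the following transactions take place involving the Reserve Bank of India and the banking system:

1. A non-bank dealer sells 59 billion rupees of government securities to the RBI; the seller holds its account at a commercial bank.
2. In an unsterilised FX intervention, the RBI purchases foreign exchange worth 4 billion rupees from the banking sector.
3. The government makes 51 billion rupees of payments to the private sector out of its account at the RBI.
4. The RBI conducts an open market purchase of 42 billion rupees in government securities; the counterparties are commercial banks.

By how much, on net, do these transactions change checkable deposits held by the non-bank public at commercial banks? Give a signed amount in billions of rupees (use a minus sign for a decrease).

RBI balance sheet:
  Assets:      Securities +101B, Foreign assets +4B
  Liabilities: Bank reserves +156B, Government deposits −51B
Commercial banking system:
  Assets:      Reserves at CB +156B, Securities −42B, Foreign assets −4B
  Liabilities: Checkable deposits +110B
So the change in checkable deposits held by the non-bank public at commercial banks is +110 billion.

+110 billion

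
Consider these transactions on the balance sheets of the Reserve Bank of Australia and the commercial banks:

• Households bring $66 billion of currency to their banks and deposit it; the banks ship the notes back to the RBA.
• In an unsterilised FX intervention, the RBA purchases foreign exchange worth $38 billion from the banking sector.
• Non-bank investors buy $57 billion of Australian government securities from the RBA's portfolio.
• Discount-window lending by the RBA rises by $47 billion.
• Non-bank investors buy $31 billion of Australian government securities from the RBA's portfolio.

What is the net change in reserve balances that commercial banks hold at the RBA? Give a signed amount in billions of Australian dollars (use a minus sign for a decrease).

Currency deposit $66 billion: returned notes are swapped for reserve credit → +$66B.
FX purchase $38 billion: the RBA pays by crediting reserve accounts → +$38B.
Asset sale (to non-banks) $57 billion: the non-bank buyers' banks settle from reserves → −$57B.
Discount-window loan $47 billion: the loan is credited to the bank's reserve account → +$47B.
Asset sale (to non-banks) $31 billion: the non-bank buyers' banks settle from reserves → −$31B.
Net: 66 + 38 − 57 + 47 − 31 = +$63 billion.

+$63 billion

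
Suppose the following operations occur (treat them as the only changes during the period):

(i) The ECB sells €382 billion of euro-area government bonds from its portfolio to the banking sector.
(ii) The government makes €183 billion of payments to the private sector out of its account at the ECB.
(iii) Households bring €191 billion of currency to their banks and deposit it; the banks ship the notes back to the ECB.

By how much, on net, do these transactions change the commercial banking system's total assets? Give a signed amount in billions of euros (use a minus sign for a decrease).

+€374 billion

ECB balance sheet:
  Assets:      Securities −€382B
  Liabilities: Bank reserves −€8B, Currency in circulation −€191B, Government deposits −€183B
Commercial banking system:
  Assets:      Reserves at CB −€8B, Securities +€382B
  Liabilities: Checkable deposits +€374B
Change in total bank assets = +€374 billion.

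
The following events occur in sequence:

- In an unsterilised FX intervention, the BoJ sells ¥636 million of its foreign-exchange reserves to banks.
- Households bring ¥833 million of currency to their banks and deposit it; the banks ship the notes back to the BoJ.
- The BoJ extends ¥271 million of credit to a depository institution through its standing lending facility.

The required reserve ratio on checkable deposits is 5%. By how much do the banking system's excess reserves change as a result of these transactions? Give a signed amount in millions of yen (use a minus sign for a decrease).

+¥426.35 million

FX sale ¥636 million: reserves −¥636M, deposits 0.
Currency deposit ¥833 million: reserves +¥833M, deposits +¥833M.
Discount-window loan ¥271 million: reserves +¥271M, deposits 0.
Totals: Δreserves = +¥468M, Δdeposits = +¥833M.
Δrequired reserves = 5% × +¥833M = +¥41.65M.
Δexcess reserves = Δreserves − Δrequired = +¥468M − (+¥41.65M) = +¥426.35 million.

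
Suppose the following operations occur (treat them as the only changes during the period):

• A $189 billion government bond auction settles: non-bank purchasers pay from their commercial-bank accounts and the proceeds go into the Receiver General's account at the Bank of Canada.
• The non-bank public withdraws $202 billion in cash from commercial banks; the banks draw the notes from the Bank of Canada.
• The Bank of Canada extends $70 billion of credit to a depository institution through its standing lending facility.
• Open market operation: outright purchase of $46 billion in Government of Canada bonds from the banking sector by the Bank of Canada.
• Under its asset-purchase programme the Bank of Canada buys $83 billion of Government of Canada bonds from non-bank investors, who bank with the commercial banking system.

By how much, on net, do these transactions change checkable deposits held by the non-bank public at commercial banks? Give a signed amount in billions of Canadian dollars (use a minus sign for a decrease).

Government account inflow $189 billion: non-bank counterparties' bank balances fall → −$189B.
Currency withdrawal $202 billion: non-bank counterparties' bank balances fall → −$202B.
Discount-window loan $70 billion: the counterparty is a bank, so public deposits are unchanged → 0.
OMO purchase (from banks) $46 billion: the counterparty is a bank, so public deposits are unchanged → 0.
Asset purchase (from non-banks) $83 billion: non-bank counterparties' bank balances rise → +$83B.
Net: −189 − 202 + 0 + 0 + 83 = -$308 billion.

-$308 billion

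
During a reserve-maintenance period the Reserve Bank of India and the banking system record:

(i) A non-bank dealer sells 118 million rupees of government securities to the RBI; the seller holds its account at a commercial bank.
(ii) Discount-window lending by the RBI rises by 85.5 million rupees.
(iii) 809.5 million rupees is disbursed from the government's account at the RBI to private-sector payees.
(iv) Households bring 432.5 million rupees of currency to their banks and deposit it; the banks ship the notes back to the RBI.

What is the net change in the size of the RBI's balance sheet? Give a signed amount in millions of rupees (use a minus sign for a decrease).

+203.5 million

Asset purchase (from non-banks) 118 million rupees: an RBI asset is acquired → +118M.
Discount-window loan 85.5 million rupees: an RBI asset is acquired → +85.5M.
Government spending 809.5 million rupees: only the composition of liabilities changes → 0.
Currency deposit 432.5 million rupees: only the composition of liabilities changes → 0.
Net: 118 + 85.5 + 0 + 0 = +203.5 million.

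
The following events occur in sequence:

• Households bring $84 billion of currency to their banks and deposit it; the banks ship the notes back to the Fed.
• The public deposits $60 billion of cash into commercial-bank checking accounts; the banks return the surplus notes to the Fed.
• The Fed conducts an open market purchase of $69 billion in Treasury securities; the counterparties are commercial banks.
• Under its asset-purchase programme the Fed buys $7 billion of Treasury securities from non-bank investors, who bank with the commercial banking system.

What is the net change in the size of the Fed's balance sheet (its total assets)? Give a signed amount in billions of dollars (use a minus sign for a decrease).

+$76 billion

Fed balance sheet:
  Assets:      Securities +$76B
  Liabilities: Bank reserves +$220B, Currency in circulation −$144B
Commercial banking system:
  Assets:      Reserves at CB +$220B, Securities −$69B
  Liabilities: Checkable deposits +$151B
Change in total Fed assets = +$76 billion.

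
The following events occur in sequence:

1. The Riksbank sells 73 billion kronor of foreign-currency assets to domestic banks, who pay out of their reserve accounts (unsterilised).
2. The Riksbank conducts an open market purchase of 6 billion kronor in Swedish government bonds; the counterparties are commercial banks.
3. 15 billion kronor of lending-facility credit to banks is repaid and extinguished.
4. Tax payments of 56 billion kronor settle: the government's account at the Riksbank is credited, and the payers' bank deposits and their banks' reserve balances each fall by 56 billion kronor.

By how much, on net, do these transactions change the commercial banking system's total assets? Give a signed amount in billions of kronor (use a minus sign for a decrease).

-71 billion

FX sale 73 billion kronor: just an asset swap on bank balance sheets → 0.
OMO purchase (from banks) 6 billion kronor: just an asset swap on bank balance sheets → 0.
Discount-window repayment 15 billion kronor: bank balance sheets shrink → −15B.
Government account inflow 56 billion kronor: bank balance sheets shrink → −56B.
Net: 0 + 0 − 15 − 56 = -71 billion.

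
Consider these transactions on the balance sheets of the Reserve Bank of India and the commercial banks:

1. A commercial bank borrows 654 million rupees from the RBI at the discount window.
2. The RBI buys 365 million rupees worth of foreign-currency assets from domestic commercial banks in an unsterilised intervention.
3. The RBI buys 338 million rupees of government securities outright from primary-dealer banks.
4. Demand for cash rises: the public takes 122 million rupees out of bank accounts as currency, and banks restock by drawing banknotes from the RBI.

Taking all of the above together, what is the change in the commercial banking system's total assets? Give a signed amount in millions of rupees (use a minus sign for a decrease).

+532 million

RBI balance sheet:
  Assets:      Securities +338M, Loans to banks +654M, Foreign assets +365M
  Liabilities: Bank reserves +1235M, Currency in circulation +122M
Commercial banking system:
  Assets:      Reserves at CB +1235M, Securities −338M, Foreign assets −365M
  Liabilities: Checkable deposits −122M, Borrowings from CB +654M
Change in total bank assets = +532 million.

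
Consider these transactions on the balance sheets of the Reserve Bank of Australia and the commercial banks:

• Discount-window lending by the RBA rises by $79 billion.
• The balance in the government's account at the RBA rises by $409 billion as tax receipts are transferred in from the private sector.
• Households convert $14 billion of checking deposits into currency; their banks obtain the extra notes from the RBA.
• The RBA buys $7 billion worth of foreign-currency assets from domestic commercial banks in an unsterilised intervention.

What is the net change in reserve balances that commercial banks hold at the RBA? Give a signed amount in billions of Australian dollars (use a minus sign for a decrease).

RBA balance sheet:
  Assets:      Loans to banks +$79B, Foreign assets +$7B
  Liabilities: Bank reserves −$337B, Currency in circulation +$14B, Government deposits +$409B
So the change in reserve balances that commercial banks hold at the RBA is -$337 billion.

-$337 billion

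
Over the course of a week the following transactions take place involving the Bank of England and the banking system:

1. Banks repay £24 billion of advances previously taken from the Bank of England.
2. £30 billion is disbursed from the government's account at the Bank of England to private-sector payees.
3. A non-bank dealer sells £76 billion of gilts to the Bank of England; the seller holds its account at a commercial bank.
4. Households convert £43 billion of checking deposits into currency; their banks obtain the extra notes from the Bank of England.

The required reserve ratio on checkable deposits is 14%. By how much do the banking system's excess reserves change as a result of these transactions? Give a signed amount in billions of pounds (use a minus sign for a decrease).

Discount-window repayment £24 billion: reserves −£24B, deposits 0.
Government spending £30 billion: reserves +£30B, deposits +£30B.
Asset purchase (from non-banks) £76 billion: reserves +£76B, deposits +£76B.
Currency withdrawal £43 billion: reserves −£43B, deposits −£43B.
Totals: Δreserves = +£39B, Δdeposits = +£63B.
Δrequired reserves = 14% × +£63B = +£8.82B.
Δexcess reserves = Δreserves − Δrequired = +£39B − (+£8.82B) = +£30.18 billion.

+£30.18 billion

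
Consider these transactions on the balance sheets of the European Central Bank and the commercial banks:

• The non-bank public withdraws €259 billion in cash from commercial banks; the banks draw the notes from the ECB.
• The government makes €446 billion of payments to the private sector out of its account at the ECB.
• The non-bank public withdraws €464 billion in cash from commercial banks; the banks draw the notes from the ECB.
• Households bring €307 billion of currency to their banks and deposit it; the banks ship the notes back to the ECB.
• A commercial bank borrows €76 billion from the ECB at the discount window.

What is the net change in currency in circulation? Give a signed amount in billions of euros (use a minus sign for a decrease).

+€416 billion

ECB balance sheet:
  Assets:      Loans to banks +€76B
  Liabilities: Bank reserves +€106B, Currency in circulation +€416B, Government deposits −€446B
So the change in currency in circulation is +€416 billion.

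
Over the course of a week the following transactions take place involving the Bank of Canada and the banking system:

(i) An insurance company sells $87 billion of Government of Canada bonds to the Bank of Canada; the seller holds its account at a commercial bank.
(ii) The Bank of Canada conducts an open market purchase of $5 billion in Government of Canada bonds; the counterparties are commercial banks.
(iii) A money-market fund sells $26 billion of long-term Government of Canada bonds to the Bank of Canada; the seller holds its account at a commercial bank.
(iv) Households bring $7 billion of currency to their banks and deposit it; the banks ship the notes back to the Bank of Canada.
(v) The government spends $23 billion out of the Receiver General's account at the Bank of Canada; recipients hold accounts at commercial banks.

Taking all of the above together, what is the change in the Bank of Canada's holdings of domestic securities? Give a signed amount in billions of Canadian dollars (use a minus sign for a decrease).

+$118 billion

Asset purchase (from non-banks) $87 billion: securities added to the Bank of Canada's portfolio → +$87B.
OMO purchase (from banks) $5 billion: securities added to the Bank of Canada's portfolio → +$5B.
Asset purchase (from non-banks) $26 billion: securities added to the Bank of Canada's portfolio → +$26B.
Currency deposit $7 billion: the Bank of Canada's securities portfolio is untouched → 0.
Government spending $23 billion: the Bank of Canada's securities portfolio is untouched → 0.
Net: 87 + 5 + 26 + 0 + 0 = +$118 billion.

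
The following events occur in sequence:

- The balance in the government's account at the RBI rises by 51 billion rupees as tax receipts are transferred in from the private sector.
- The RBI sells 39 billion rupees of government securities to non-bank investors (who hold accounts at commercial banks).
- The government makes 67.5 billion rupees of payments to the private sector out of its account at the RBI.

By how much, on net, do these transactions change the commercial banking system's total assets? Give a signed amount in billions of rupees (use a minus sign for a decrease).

Government account inflow 51 billion rupees: bank balance sheets shrink → −51B.
Asset sale (to non-banks) 39 billion rupees: bank balance sheets shrink → −39B.
Government spending 67.5 billion rupees: bank balance sheets expand → +67.5B.
Net: −51 − 39 + 67.5 = -22.5 billion.

-22.5 billion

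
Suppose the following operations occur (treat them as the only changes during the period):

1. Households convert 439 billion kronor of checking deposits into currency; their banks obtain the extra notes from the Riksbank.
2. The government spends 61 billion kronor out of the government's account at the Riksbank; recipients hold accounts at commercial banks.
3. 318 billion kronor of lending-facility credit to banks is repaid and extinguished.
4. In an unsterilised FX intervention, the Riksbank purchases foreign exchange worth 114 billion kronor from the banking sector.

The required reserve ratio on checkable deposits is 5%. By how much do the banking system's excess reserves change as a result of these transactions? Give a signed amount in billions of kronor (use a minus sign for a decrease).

-563.1 billion

Currency withdrawal 439 billion kronor: reserves −439B, deposits −439B.
Government spending 61 billion kronor: reserves +61B, deposits +61B.
Discount-window repayment 318 billion kronor: reserves −318B, deposits 0.
FX purchase 114 billion kronor: reserves +114B, deposits 0.
Totals: Δreserves = −582B, Δdeposits = −378B.
Δrequired reserves = 5% × −378B = −18.9B.
Δexcess reserves = Δreserves − Δrequired = −582B − (−18.9B) = -563.1 billion.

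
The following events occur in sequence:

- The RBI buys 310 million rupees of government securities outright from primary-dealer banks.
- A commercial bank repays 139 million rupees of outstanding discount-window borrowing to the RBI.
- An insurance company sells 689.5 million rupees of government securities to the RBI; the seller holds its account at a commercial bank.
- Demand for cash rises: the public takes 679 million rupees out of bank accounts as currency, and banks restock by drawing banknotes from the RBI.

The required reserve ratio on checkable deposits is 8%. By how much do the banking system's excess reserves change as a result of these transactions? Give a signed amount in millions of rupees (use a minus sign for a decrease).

OMO purchase (from banks) 310 million rupees: reserves +310M, deposits 0.
Discount-window repayment 139 million rupees: reserves −139M, deposits 0.
Asset purchase (from non-banks) 689.5 million rupees: reserves +689.5M, deposits +689.5M.
Currency withdrawal 679 million rupees: reserves −679M, deposits −679M.
Totals: Δreserves = +181.5M, Δdeposits = +10.5M.
Δrequired reserves = 8% × +10.5M = +0.84M.
Δexcess reserves = Δreserves − Δrequired = +181.5M − (+0.84M) = +180.66 million.

+180.66 million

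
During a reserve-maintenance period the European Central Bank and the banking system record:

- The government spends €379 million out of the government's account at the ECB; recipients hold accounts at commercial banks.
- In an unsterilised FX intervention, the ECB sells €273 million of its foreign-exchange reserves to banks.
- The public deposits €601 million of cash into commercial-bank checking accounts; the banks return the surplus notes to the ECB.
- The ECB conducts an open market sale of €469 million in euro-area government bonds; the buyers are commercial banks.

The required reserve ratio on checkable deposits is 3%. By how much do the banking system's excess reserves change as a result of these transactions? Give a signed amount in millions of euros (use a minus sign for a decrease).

Government spending €379 million: reserves +€379M, deposits +€379M.
FX sale €273 million: reserves −€273M, deposits 0.
Currency deposit €601 million: reserves +€601M, deposits +€601M.
OMO sale (to banks) €469 million: reserves −€469M, deposits 0.
Totals: Δreserves = +€238M, Δdeposits = +€980M.
Δrequired reserves = 3% × +€980M = +€29.4M.
Δexcess reserves = Δreserves − Δrequired = +€238M − (+€29.4M) = +€208.6 million.

+€208.6 million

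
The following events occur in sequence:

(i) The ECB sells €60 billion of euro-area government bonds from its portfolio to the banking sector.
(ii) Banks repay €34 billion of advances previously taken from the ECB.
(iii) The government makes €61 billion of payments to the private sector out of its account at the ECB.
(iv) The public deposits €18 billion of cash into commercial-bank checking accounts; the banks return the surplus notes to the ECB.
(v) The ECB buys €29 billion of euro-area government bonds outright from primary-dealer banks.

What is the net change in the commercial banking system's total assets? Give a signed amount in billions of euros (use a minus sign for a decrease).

+€45 billion

OMO sale (to banks) €60 billion: just an asset swap on bank balance sheets → 0.
Discount-window repayment €34 billion: bank balance sheets shrink → −€34B.
Government spending €61 billion: bank balance sheets expand → +€61B.
Currency deposit €18 billion: bank balance sheets expand → +€18B.
OMO purchase (from banks) €29 billion: just an asset swap on bank balance sheets → 0.
Net: 0 − 34 + 61 + 18 + 0 = +€45 billion.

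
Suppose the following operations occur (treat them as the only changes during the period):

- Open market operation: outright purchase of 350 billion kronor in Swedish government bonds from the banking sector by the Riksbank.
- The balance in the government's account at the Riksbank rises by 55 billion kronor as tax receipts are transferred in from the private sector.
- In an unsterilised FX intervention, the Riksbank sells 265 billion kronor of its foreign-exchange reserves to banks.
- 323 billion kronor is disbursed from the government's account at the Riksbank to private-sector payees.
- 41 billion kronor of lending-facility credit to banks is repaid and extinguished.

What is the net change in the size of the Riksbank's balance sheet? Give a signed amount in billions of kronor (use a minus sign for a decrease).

+44 billion

OMO purchase (from banks) 350 billion kronor: a Riksbank asset is acquired → +350B.
Government account inflow 55 billion kronor: only the composition of liabilities changes → 0.
FX sale 265 billion kronor: a Riksbank asset is shed → −265B.
Government spending 323 billion kronor: only the composition of liabilities changes → 0.
Discount-window repayment 41 billion kronor: a Riksbank asset is shed → −41B.
Net: 350 + 0 − 265 + 0 − 41 = +44 billion.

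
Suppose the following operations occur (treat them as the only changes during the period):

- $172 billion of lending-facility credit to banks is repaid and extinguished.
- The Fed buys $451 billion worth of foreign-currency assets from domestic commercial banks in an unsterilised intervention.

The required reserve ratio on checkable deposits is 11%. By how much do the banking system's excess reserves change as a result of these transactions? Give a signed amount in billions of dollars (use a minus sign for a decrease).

+$279 billion

Discount-window repayment $172 billion: reserves −$172B, deposits 0.
FX purchase $451 billion: reserves +$451B, deposits 0.
Totals: Δreserves = +$279B, Δdeposits = 0.
Δrequired reserves = 11% × 0 = 0.
Δexcess reserves = Δreserves − Δrequired = +$279B − (0) = +$279 billion.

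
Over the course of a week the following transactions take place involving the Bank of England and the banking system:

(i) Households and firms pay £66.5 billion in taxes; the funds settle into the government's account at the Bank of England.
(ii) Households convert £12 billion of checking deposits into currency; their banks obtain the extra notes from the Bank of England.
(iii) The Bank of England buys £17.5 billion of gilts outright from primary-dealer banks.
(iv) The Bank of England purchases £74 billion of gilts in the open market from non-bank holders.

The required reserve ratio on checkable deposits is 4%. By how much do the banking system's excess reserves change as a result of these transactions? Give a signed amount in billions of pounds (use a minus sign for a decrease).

+£13.18 billion

Government account inflow £66.5 billion: reserves −£66.5B, deposits −£66.5B.
Currency withdrawal £12 billion: reserves −£12B, deposits −£12B.
OMO purchase (from banks) £17.5 billion: reserves +£17.5B, deposits 0.
Asset purchase (from non-banks) £74 billion: reserves +£74B, deposits +£74B.
Totals: Δreserves = +£13B, Δdeposits = −£4.5B.
Δrequired reserves = 4% × −£4.5B = −£0.18B.
Δexcess reserves = Δreserves − Δrequired = +£13B − (−£0.18B) = +£13.18 billion.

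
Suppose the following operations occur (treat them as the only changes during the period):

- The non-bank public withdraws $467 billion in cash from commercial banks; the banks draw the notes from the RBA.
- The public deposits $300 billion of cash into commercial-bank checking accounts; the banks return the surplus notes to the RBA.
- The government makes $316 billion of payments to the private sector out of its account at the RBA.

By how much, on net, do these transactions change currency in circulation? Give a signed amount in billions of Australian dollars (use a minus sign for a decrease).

Currency withdrawal $467 billion: notes leave the central bank → +$467B.
Currency deposit $300 billion: notes return to the central bank → −$300B.
Government spending $316 billion: no currency enters or leaves circulation → 0.
Net: 467 − 300 + 0 = +$167 billion.

+$167 billion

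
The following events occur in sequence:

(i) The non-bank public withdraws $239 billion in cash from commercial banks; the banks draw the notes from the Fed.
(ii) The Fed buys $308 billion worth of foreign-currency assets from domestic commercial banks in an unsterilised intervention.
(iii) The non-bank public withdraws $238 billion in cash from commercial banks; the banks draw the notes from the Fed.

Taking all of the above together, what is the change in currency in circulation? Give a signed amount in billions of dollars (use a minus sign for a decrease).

+$477 billion

Currency withdrawal $239 billion: notes leave the central bank → +$239B.
FX purchase $308 billion: no currency enters or leaves circulation → 0.
Currency withdrawal $238 billion: notes leave the central bank → +$238B.
Net: 239 + 0 + 238 = +$477 billion.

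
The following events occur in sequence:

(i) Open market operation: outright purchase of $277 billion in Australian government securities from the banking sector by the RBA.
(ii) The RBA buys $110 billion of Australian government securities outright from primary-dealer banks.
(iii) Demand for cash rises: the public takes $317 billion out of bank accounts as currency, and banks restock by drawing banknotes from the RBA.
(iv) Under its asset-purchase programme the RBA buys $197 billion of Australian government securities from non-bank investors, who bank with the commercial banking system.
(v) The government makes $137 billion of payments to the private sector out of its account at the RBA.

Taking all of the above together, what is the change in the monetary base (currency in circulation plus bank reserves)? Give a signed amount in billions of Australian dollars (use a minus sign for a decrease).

+$721 billion

RBA balance sheet:
  Assets:      Securities +$584B
  Liabilities: Bank reserves +$404B, Currency in circulation +$317B, Government deposits −$137B
Monetary base = currency + reserves: +$317B + (+$404B) = +$721 billion.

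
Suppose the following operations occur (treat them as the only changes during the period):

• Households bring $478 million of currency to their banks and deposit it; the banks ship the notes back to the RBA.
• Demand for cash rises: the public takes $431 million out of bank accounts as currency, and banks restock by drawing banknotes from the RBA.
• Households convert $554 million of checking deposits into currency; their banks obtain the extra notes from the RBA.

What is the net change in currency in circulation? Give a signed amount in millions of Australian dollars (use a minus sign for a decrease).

+$507 million

RBA balance sheet:
  Assets:      no change
  Liabilities: Bank reserves −$507M, Currency in circulation +$507M
Commercial banking system:
  Assets:      Reserves at CB −$507M
  Liabilities: Checkable deposits −$507M
So the change in currency in circulation is +$507 million.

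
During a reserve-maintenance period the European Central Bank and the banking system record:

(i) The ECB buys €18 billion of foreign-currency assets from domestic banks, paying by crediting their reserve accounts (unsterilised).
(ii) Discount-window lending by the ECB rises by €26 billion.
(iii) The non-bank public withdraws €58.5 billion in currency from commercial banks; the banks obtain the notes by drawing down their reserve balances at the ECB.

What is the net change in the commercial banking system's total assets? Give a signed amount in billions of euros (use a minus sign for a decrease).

-€32.5 billion

FX purchase €18 billion: just an asset swap on bank balance sheets → 0.
Discount-window loan €26 billion: bank balance sheets expand → +€26B.
Currency withdrawal €58.5 billion: bank balance sheets shrink → −€58.5B.
Net: 0 + 26 − 58.5 = -€32.5 billion.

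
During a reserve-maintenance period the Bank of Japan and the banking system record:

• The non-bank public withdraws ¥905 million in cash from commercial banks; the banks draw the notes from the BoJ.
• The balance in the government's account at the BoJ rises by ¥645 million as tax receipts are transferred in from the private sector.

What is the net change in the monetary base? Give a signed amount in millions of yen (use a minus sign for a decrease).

-¥645 million

BoJ balance sheet:
  Assets:      no change
  Liabilities: Bank reserves −¥1550M, Currency in circulation +¥905M, Government deposits +¥645M
Commercial banking system:
  Assets:      Reserves at CB −¥1550M
  Liabilities: Checkable deposits −¥1550M
Monetary base = currency + reserves: +¥905M + (−¥1550M) = -¥645 million.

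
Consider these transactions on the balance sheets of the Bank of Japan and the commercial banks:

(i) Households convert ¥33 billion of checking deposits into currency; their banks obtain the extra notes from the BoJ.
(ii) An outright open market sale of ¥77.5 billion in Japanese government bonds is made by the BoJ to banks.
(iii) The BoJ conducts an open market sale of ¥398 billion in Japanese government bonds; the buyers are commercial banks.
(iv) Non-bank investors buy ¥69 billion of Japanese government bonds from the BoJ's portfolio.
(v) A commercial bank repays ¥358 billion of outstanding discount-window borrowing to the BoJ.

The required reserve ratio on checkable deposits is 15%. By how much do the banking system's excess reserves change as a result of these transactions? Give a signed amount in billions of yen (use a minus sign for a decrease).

Currency withdrawal ¥33 billion: reserves −¥33B, deposits −¥33B.
OMO sale (to banks) ¥77.5 billion: reserves −¥77.5B, deposits 0.
OMO sale (to banks) ¥398 billion: reserves −¥398B, deposits 0.
Asset sale (to non-banks) ¥69 billion: reserves −¥69B, deposits −¥69B.
Discount-window repayment ¥358 billion: reserves −¥358B, deposits 0.
Totals: Δreserves = −¥935.5B, Δdeposits = −¥102B.
Δrequired reserves = 15% × −¥102B = −¥15.3B.
Δexcess reserves = Δreserves − Δrequired = −¥935.5B − (−¥15.3B) = -¥920.2 billion.

-¥920.2 billion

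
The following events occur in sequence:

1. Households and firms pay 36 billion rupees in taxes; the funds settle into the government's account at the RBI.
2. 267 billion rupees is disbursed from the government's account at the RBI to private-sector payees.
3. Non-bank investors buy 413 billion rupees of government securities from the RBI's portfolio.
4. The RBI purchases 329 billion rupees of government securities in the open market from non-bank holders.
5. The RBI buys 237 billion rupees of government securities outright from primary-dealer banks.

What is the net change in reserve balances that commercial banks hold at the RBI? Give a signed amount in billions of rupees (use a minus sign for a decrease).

+384 billion

RBI balance sheet:
  Assets:      Securities +153B
  Liabilities: Bank reserves +384B, Government deposits −231B
Commercial banking system:
  Assets:      Reserves at CB +384B, Securities −237B
  Liabilities: Checkable deposits +147B
So the change in reserve balances that commercial banks hold at the RBI is +384 billion.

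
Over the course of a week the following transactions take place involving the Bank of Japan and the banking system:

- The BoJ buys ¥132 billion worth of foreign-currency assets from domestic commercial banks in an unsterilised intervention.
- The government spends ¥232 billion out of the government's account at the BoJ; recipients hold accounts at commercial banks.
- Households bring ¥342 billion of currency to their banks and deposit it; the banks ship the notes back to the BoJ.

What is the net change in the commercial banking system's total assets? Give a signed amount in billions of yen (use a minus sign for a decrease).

FX purchase ¥132 billion: just an asset swap on bank balance sheets → 0.
Government spending ¥232 billion: bank balance sheets expand → +¥232B.
Currency deposit ¥342 billion: bank balance sheets expand → +¥342B.
Net: 0 + 232 + 342 = +¥574 billion.

+¥574 billion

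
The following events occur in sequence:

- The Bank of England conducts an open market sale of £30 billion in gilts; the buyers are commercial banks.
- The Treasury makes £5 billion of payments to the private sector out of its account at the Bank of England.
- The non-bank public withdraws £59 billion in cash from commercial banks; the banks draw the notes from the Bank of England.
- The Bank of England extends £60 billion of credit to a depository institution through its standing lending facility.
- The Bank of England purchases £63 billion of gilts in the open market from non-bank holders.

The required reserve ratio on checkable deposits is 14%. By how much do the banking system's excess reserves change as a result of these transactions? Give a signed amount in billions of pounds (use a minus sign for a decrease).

OMO sale (to banks) £30 billion: reserves −£30B, deposits 0.
Government spending £5 billion: reserves +£5B, deposits +£5B.
Currency withdrawal £59 billion: reserves −£59B, deposits −£59B.
Discount-window loan £60 billion: reserves +£60B, deposits 0.
Asset purchase (from non-banks) £63 billion: reserves +£63B, deposits +£63B.
Totals: Δreserves = +£39B, Δdeposits = +£9B.
Δrequired reserves = 14% × +£9B = +£1.26B.
Δexcess reserves = Δreserves − Δrequired = +£39B − (+£1.26B) = +£37.74 billion.

+£37.74 billion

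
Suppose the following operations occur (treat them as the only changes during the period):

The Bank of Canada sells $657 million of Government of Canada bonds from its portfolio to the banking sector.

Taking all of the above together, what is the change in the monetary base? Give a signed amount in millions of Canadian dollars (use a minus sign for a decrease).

-$657 million

Bank of Canada balance sheet:
  Assets:      Securities −$657M
  Liabilities: Bank reserves −$657M
Commercial banking system:
  Assets:      Reserves at CB −$657M, Securities +$657M
  Liabilities: no change
Monetary base = currency + reserves: 0 + (−$657M) = -$657 million.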